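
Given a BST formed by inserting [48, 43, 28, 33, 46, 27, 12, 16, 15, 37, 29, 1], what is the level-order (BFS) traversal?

Tree insertion order: [48, 43, 28, 33, 46, 27, 12, 16, 15, 37, 29, 1]
Tree (level-order array): [48, 43, None, 28, 46, 27, 33, None, None, 12, None, 29, 37, 1, 16, None, None, None, None, None, None, 15]
BFS from the root, enqueuing left then right child of each popped node:
  queue [48] -> pop 48, enqueue [43], visited so far: [48]
  queue [43] -> pop 43, enqueue [28, 46], visited so far: [48, 43]
  queue [28, 46] -> pop 28, enqueue [27, 33], visited so far: [48, 43, 28]
  queue [46, 27, 33] -> pop 46, enqueue [none], visited so far: [48, 43, 28, 46]
  queue [27, 33] -> pop 27, enqueue [12], visited so far: [48, 43, 28, 46, 27]
  queue [33, 12] -> pop 33, enqueue [29, 37], visited so far: [48, 43, 28, 46, 27, 33]
  queue [12, 29, 37] -> pop 12, enqueue [1, 16], visited so far: [48, 43, 28, 46, 27, 33, 12]
  queue [29, 37, 1, 16] -> pop 29, enqueue [none], visited so far: [48, 43, 28, 46, 27, 33, 12, 29]
  queue [37, 1, 16] -> pop 37, enqueue [none], visited so far: [48, 43, 28, 46, 27, 33, 12, 29, 37]
  queue [1, 16] -> pop 1, enqueue [none], visited so far: [48, 43, 28, 46, 27, 33, 12, 29, 37, 1]
  queue [16] -> pop 16, enqueue [15], visited so far: [48, 43, 28, 46, 27, 33, 12, 29, 37, 1, 16]
  queue [15] -> pop 15, enqueue [none], visited so far: [48, 43, 28, 46, 27, 33, 12, 29, 37, 1, 16, 15]
Result: [48, 43, 28, 46, 27, 33, 12, 29, 37, 1, 16, 15]


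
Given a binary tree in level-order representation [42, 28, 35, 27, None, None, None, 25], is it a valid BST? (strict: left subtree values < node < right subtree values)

Level-order array: [42, 28, 35, 27, None, None, None, 25]
Validate using subtree bounds (lo, hi): at each node, require lo < value < hi,
then recurse left with hi=value and right with lo=value.
Preorder trace (stopping at first violation):
  at node 42 with bounds (-inf, +inf): OK
  at node 28 with bounds (-inf, 42): OK
  at node 27 with bounds (-inf, 28): OK
  at node 25 with bounds (-inf, 27): OK
  at node 35 with bounds (42, +inf): VIOLATION
Node 35 violates its bound: not (42 < 35 < +inf).
Result: Not a valid BST


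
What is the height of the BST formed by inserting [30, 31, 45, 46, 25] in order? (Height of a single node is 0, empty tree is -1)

Insertion order: [30, 31, 45, 46, 25]
Tree (level-order array): [30, 25, 31, None, None, None, 45, None, 46]
Compute height bottom-up (empty subtree = -1):
  height(25) = 1 + max(-1, -1) = 0
  height(46) = 1 + max(-1, -1) = 0
  height(45) = 1 + max(-1, 0) = 1
  height(31) = 1 + max(-1, 1) = 2
  height(30) = 1 + max(0, 2) = 3
Height = 3


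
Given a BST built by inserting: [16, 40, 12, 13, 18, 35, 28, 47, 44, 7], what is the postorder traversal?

Tree insertion order: [16, 40, 12, 13, 18, 35, 28, 47, 44, 7]
Tree (level-order array): [16, 12, 40, 7, 13, 18, 47, None, None, None, None, None, 35, 44, None, 28]
Postorder traversal: [7, 13, 12, 28, 35, 18, 44, 47, 40, 16]


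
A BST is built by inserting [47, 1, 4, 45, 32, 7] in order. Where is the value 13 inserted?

Starting tree (level order): [47, 1, None, None, 4, None, 45, 32, None, 7]
Insertion path: 47 -> 1 -> 4 -> 45 -> 32 -> 7
Result: insert 13 as right child of 7
Final tree (level order): [47, 1, None, None, 4, None, 45, 32, None, 7, None, None, 13]


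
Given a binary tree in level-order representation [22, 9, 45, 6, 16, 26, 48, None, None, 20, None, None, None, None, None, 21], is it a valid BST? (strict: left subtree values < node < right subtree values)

Level-order array: [22, 9, 45, 6, 16, 26, 48, None, None, 20, None, None, None, None, None, 21]
Validate using subtree bounds (lo, hi): at each node, require lo < value < hi,
then recurse left with hi=value and right with lo=value.
Preorder trace (stopping at first violation):
  at node 22 with bounds (-inf, +inf): OK
  at node 9 with bounds (-inf, 22): OK
  at node 6 with bounds (-inf, 9): OK
  at node 16 with bounds (9, 22): OK
  at node 20 with bounds (9, 16): VIOLATION
Node 20 violates its bound: not (9 < 20 < 16).
Result: Not a valid BST


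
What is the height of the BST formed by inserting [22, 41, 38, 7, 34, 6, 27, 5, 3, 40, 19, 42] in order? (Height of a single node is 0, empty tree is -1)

Insertion order: [22, 41, 38, 7, 34, 6, 27, 5, 3, 40, 19, 42]
Tree (level-order array): [22, 7, 41, 6, 19, 38, 42, 5, None, None, None, 34, 40, None, None, 3, None, 27]
Compute height bottom-up (empty subtree = -1):
  height(3) = 1 + max(-1, -1) = 0
  height(5) = 1 + max(0, -1) = 1
  height(6) = 1 + max(1, -1) = 2
  height(19) = 1 + max(-1, -1) = 0
  height(7) = 1 + max(2, 0) = 3
  height(27) = 1 + max(-1, -1) = 0
  height(34) = 1 + max(0, -1) = 1
  height(40) = 1 + max(-1, -1) = 0
  height(38) = 1 + max(1, 0) = 2
  height(42) = 1 + max(-1, -1) = 0
  height(41) = 1 + max(2, 0) = 3
  height(22) = 1 + max(3, 3) = 4
Height = 4


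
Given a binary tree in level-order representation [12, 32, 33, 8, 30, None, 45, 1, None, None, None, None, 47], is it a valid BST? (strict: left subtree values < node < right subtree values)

Level-order array: [12, 32, 33, 8, 30, None, 45, 1, None, None, None, None, 47]
Validate using subtree bounds (lo, hi): at each node, require lo < value < hi,
then recurse left with hi=value and right with lo=value.
Preorder trace (stopping at first violation):
  at node 12 with bounds (-inf, +inf): OK
  at node 32 with bounds (-inf, 12): VIOLATION
Node 32 violates its bound: not (-inf < 32 < 12).
Result: Not a valid BST


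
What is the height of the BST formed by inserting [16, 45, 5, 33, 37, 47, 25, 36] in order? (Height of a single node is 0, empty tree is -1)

Insertion order: [16, 45, 5, 33, 37, 47, 25, 36]
Tree (level-order array): [16, 5, 45, None, None, 33, 47, 25, 37, None, None, None, None, 36]
Compute height bottom-up (empty subtree = -1):
  height(5) = 1 + max(-1, -1) = 0
  height(25) = 1 + max(-1, -1) = 0
  height(36) = 1 + max(-1, -1) = 0
  height(37) = 1 + max(0, -1) = 1
  height(33) = 1 + max(0, 1) = 2
  height(47) = 1 + max(-1, -1) = 0
  height(45) = 1 + max(2, 0) = 3
  height(16) = 1 + max(0, 3) = 4
Height = 4


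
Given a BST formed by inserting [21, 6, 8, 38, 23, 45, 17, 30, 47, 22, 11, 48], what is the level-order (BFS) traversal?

Tree insertion order: [21, 6, 8, 38, 23, 45, 17, 30, 47, 22, 11, 48]
Tree (level-order array): [21, 6, 38, None, 8, 23, 45, None, 17, 22, 30, None, 47, 11, None, None, None, None, None, None, 48]
BFS from the root, enqueuing left then right child of each popped node:
  queue [21] -> pop 21, enqueue [6, 38], visited so far: [21]
  queue [6, 38] -> pop 6, enqueue [8], visited so far: [21, 6]
  queue [38, 8] -> pop 38, enqueue [23, 45], visited so far: [21, 6, 38]
  queue [8, 23, 45] -> pop 8, enqueue [17], visited so far: [21, 6, 38, 8]
  queue [23, 45, 17] -> pop 23, enqueue [22, 30], visited so far: [21, 6, 38, 8, 23]
  queue [45, 17, 22, 30] -> pop 45, enqueue [47], visited so far: [21, 6, 38, 8, 23, 45]
  queue [17, 22, 30, 47] -> pop 17, enqueue [11], visited so far: [21, 6, 38, 8, 23, 45, 17]
  queue [22, 30, 47, 11] -> pop 22, enqueue [none], visited so far: [21, 6, 38, 8, 23, 45, 17, 22]
  queue [30, 47, 11] -> pop 30, enqueue [none], visited so far: [21, 6, 38, 8, 23, 45, 17, 22, 30]
  queue [47, 11] -> pop 47, enqueue [48], visited so far: [21, 6, 38, 8, 23, 45, 17, 22, 30, 47]
  queue [11, 48] -> pop 11, enqueue [none], visited so far: [21, 6, 38, 8, 23, 45, 17, 22, 30, 47, 11]
  queue [48] -> pop 48, enqueue [none], visited so far: [21, 6, 38, 8, 23, 45, 17, 22, 30, 47, 11, 48]
Result: [21, 6, 38, 8, 23, 45, 17, 22, 30, 47, 11, 48]


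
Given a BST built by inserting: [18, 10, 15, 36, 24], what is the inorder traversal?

Tree insertion order: [18, 10, 15, 36, 24]
Tree (level-order array): [18, 10, 36, None, 15, 24]
Inorder traversal: [10, 15, 18, 24, 36]


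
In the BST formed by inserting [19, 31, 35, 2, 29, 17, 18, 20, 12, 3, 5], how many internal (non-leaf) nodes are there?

Tree built from: [19, 31, 35, 2, 29, 17, 18, 20, 12, 3, 5]
Tree (level-order array): [19, 2, 31, None, 17, 29, 35, 12, 18, 20, None, None, None, 3, None, None, None, None, None, None, 5]
Rule: An internal node has at least one child.
Per-node child counts:
  node 19: 2 child(ren)
  node 2: 1 child(ren)
  node 17: 2 child(ren)
  node 12: 1 child(ren)
  node 3: 1 child(ren)
  node 5: 0 child(ren)
  node 18: 0 child(ren)
  node 31: 2 child(ren)
  node 29: 1 child(ren)
  node 20: 0 child(ren)
  node 35: 0 child(ren)
Matching nodes: [19, 2, 17, 12, 3, 31, 29]
Count of internal (non-leaf) nodes: 7


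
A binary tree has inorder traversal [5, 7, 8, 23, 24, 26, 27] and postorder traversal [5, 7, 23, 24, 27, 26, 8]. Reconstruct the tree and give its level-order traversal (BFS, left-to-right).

Inorder:   [5, 7, 8, 23, 24, 26, 27]
Postorder: [5, 7, 23, 24, 27, 26, 8]
Algorithm: postorder visits root last, so walk postorder right-to-left;
each value is the root of the current inorder slice — split it at that
value, recurse on the right subtree first, then the left.
Recursive splits:
  root=8; inorder splits into left=[5, 7], right=[23, 24, 26, 27]
  root=26; inorder splits into left=[23, 24], right=[27]
  root=27; inorder splits into left=[], right=[]
  root=24; inorder splits into left=[23], right=[]
  root=23; inorder splits into left=[], right=[]
  root=7; inorder splits into left=[5], right=[]
  root=5; inorder splits into left=[], right=[]
Reconstructed level-order: [8, 7, 26, 5, 24, 27, 23]


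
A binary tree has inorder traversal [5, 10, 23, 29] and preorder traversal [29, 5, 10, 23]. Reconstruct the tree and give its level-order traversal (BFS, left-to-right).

Inorder:  [5, 10, 23, 29]
Preorder: [29, 5, 10, 23]
Algorithm: preorder visits root first, so consume preorder in order;
for each root, split the current inorder slice at that value into
left-subtree inorder and right-subtree inorder, then recurse.
Recursive splits:
  root=29; inorder splits into left=[5, 10, 23], right=[]
  root=5; inorder splits into left=[], right=[10, 23]
  root=10; inorder splits into left=[], right=[23]
  root=23; inorder splits into left=[], right=[]
Reconstructed level-order: [29, 5, 10, 23]


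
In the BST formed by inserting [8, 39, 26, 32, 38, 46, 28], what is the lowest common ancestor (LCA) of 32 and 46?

Tree insertion order: [8, 39, 26, 32, 38, 46, 28]
Tree (level-order array): [8, None, 39, 26, 46, None, 32, None, None, 28, 38]
In a BST, the LCA of p=32, q=46 is the first node v on the
root-to-leaf path with p <= v <= q (go left if both < v, right if both > v).
Walk from root:
  at 8: both 32 and 46 > 8, go right
  at 39: 32 <= 39 <= 46, this is the LCA
LCA = 39


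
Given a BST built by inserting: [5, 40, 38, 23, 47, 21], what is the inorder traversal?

Tree insertion order: [5, 40, 38, 23, 47, 21]
Tree (level-order array): [5, None, 40, 38, 47, 23, None, None, None, 21]
Inorder traversal: [5, 21, 23, 38, 40, 47]


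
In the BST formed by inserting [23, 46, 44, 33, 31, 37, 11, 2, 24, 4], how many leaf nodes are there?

Tree built from: [23, 46, 44, 33, 31, 37, 11, 2, 24, 4]
Tree (level-order array): [23, 11, 46, 2, None, 44, None, None, 4, 33, None, None, None, 31, 37, 24]
Rule: A leaf has 0 children.
Per-node child counts:
  node 23: 2 child(ren)
  node 11: 1 child(ren)
  node 2: 1 child(ren)
  node 4: 0 child(ren)
  node 46: 1 child(ren)
  node 44: 1 child(ren)
  node 33: 2 child(ren)
  node 31: 1 child(ren)
  node 24: 0 child(ren)
  node 37: 0 child(ren)
Matching nodes: [4, 24, 37]
Count of leaf nodes: 3


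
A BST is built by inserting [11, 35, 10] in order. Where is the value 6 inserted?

Starting tree (level order): [11, 10, 35]
Insertion path: 11 -> 10
Result: insert 6 as left child of 10
Final tree (level order): [11, 10, 35, 6]


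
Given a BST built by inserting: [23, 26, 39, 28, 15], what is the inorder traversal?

Tree insertion order: [23, 26, 39, 28, 15]
Tree (level-order array): [23, 15, 26, None, None, None, 39, 28]
Inorder traversal: [15, 23, 26, 28, 39]


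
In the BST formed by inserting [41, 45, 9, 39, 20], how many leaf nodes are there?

Tree built from: [41, 45, 9, 39, 20]
Tree (level-order array): [41, 9, 45, None, 39, None, None, 20]
Rule: A leaf has 0 children.
Per-node child counts:
  node 41: 2 child(ren)
  node 9: 1 child(ren)
  node 39: 1 child(ren)
  node 20: 0 child(ren)
  node 45: 0 child(ren)
Matching nodes: [20, 45]
Count of leaf nodes: 2


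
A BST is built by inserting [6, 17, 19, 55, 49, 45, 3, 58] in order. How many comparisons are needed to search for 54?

Search path for 54: 6 -> 17 -> 19 -> 55 -> 49
Found: False
Comparisons: 5


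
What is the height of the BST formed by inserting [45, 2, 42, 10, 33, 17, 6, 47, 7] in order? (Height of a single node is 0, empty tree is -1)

Insertion order: [45, 2, 42, 10, 33, 17, 6, 47, 7]
Tree (level-order array): [45, 2, 47, None, 42, None, None, 10, None, 6, 33, None, 7, 17]
Compute height bottom-up (empty subtree = -1):
  height(7) = 1 + max(-1, -1) = 0
  height(6) = 1 + max(-1, 0) = 1
  height(17) = 1 + max(-1, -1) = 0
  height(33) = 1 + max(0, -1) = 1
  height(10) = 1 + max(1, 1) = 2
  height(42) = 1 + max(2, -1) = 3
  height(2) = 1 + max(-1, 3) = 4
  height(47) = 1 + max(-1, -1) = 0
  height(45) = 1 + max(4, 0) = 5
Height = 5


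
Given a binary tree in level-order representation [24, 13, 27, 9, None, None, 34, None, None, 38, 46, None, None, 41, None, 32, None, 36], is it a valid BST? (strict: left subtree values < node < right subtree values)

Level-order array: [24, 13, 27, 9, None, None, 34, None, None, 38, 46, None, None, 41, None, 32, None, 36]
Validate using subtree bounds (lo, hi): at each node, require lo < value < hi,
then recurse left with hi=value and right with lo=value.
Preorder trace (stopping at first violation):
  at node 24 with bounds (-inf, +inf): OK
  at node 13 with bounds (-inf, 24): OK
  at node 9 with bounds (-inf, 13): OK
  at node 27 with bounds (24, +inf): OK
  at node 34 with bounds (27, +inf): OK
  at node 38 with bounds (27, 34): VIOLATION
Node 38 violates its bound: not (27 < 38 < 34).
Result: Not a valid BST


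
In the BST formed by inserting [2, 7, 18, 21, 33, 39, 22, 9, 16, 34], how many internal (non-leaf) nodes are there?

Tree built from: [2, 7, 18, 21, 33, 39, 22, 9, 16, 34]
Tree (level-order array): [2, None, 7, None, 18, 9, 21, None, 16, None, 33, None, None, 22, 39, None, None, 34]
Rule: An internal node has at least one child.
Per-node child counts:
  node 2: 1 child(ren)
  node 7: 1 child(ren)
  node 18: 2 child(ren)
  node 9: 1 child(ren)
  node 16: 0 child(ren)
  node 21: 1 child(ren)
  node 33: 2 child(ren)
  node 22: 0 child(ren)
  node 39: 1 child(ren)
  node 34: 0 child(ren)
Matching nodes: [2, 7, 18, 9, 21, 33, 39]
Count of internal (non-leaf) nodes: 7


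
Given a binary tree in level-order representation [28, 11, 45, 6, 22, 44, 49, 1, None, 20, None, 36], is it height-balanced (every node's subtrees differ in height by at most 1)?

Tree (level-order array): [28, 11, 45, 6, 22, 44, 49, 1, None, 20, None, 36]
Definition: a tree is height-balanced if, at every node, |h(left) - h(right)| <= 1 (empty subtree has height -1).
Bottom-up per-node check:
  node 1: h_left=-1, h_right=-1, diff=0 [OK], height=0
  node 6: h_left=0, h_right=-1, diff=1 [OK], height=1
  node 20: h_left=-1, h_right=-1, diff=0 [OK], height=0
  node 22: h_left=0, h_right=-1, diff=1 [OK], height=1
  node 11: h_left=1, h_right=1, diff=0 [OK], height=2
  node 36: h_left=-1, h_right=-1, diff=0 [OK], height=0
  node 44: h_left=0, h_right=-1, diff=1 [OK], height=1
  node 49: h_left=-1, h_right=-1, diff=0 [OK], height=0
  node 45: h_left=1, h_right=0, diff=1 [OK], height=2
  node 28: h_left=2, h_right=2, diff=0 [OK], height=3
All nodes satisfy the balance condition.
Result: Balanced


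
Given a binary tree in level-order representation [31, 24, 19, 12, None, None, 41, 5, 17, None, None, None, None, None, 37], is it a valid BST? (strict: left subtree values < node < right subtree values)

Level-order array: [31, 24, 19, 12, None, None, 41, 5, 17, None, None, None, None, None, 37]
Validate using subtree bounds (lo, hi): at each node, require lo < value < hi,
then recurse left with hi=value and right with lo=value.
Preorder trace (stopping at first violation):
  at node 31 with bounds (-inf, +inf): OK
  at node 24 with bounds (-inf, 31): OK
  at node 12 with bounds (-inf, 24): OK
  at node 5 with bounds (-inf, 12): OK
  at node 17 with bounds (12, 24): OK
  at node 37 with bounds (17, 24): VIOLATION
Node 37 violates its bound: not (17 < 37 < 24).
Result: Not a valid BST


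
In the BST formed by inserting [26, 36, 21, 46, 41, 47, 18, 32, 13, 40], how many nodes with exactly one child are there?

Tree built from: [26, 36, 21, 46, 41, 47, 18, 32, 13, 40]
Tree (level-order array): [26, 21, 36, 18, None, 32, 46, 13, None, None, None, 41, 47, None, None, 40]
Rule: These are nodes with exactly 1 non-null child.
Per-node child counts:
  node 26: 2 child(ren)
  node 21: 1 child(ren)
  node 18: 1 child(ren)
  node 13: 0 child(ren)
  node 36: 2 child(ren)
  node 32: 0 child(ren)
  node 46: 2 child(ren)
  node 41: 1 child(ren)
  node 40: 0 child(ren)
  node 47: 0 child(ren)
Matching nodes: [21, 18, 41]
Count of nodes with exactly one child: 3


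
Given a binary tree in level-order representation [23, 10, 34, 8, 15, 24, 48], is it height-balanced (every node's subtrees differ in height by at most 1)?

Tree (level-order array): [23, 10, 34, 8, 15, 24, 48]
Definition: a tree is height-balanced if, at every node, |h(left) - h(right)| <= 1 (empty subtree has height -1).
Bottom-up per-node check:
  node 8: h_left=-1, h_right=-1, diff=0 [OK], height=0
  node 15: h_left=-1, h_right=-1, diff=0 [OK], height=0
  node 10: h_left=0, h_right=0, diff=0 [OK], height=1
  node 24: h_left=-1, h_right=-1, diff=0 [OK], height=0
  node 48: h_left=-1, h_right=-1, diff=0 [OK], height=0
  node 34: h_left=0, h_right=0, diff=0 [OK], height=1
  node 23: h_left=1, h_right=1, diff=0 [OK], height=2
All nodes satisfy the balance condition.
Result: Balanced


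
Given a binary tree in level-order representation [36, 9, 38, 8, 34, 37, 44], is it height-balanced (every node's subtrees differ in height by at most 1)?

Tree (level-order array): [36, 9, 38, 8, 34, 37, 44]
Definition: a tree is height-balanced if, at every node, |h(left) - h(right)| <= 1 (empty subtree has height -1).
Bottom-up per-node check:
  node 8: h_left=-1, h_right=-1, diff=0 [OK], height=0
  node 34: h_left=-1, h_right=-1, diff=0 [OK], height=0
  node 9: h_left=0, h_right=0, diff=0 [OK], height=1
  node 37: h_left=-1, h_right=-1, diff=0 [OK], height=0
  node 44: h_left=-1, h_right=-1, diff=0 [OK], height=0
  node 38: h_left=0, h_right=0, diff=0 [OK], height=1
  node 36: h_left=1, h_right=1, diff=0 [OK], height=2
All nodes satisfy the balance condition.
Result: Balanced


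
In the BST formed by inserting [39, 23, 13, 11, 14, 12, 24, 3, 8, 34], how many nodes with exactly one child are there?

Tree built from: [39, 23, 13, 11, 14, 12, 24, 3, 8, 34]
Tree (level-order array): [39, 23, None, 13, 24, 11, 14, None, 34, 3, 12, None, None, None, None, None, 8]
Rule: These are nodes with exactly 1 non-null child.
Per-node child counts:
  node 39: 1 child(ren)
  node 23: 2 child(ren)
  node 13: 2 child(ren)
  node 11: 2 child(ren)
  node 3: 1 child(ren)
  node 8: 0 child(ren)
  node 12: 0 child(ren)
  node 14: 0 child(ren)
  node 24: 1 child(ren)
  node 34: 0 child(ren)
Matching nodes: [39, 3, 24]
Count of nodes with exactly one child: 3


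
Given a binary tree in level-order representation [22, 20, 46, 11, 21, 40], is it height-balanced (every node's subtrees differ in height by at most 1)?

Tree (level-order array): [22, 20, 46, 11, 21, 40]
Definition: a tree is height-balanced if, at every node, |h(left) - h(right)| <= 1 (empty subtree has height -1).
Bottom-up per-node check:
  node 11: h_left=-1, h_right=-1, diff=0 [OK], height=0
  node 21: h_left=-1, h_right=-1, diff=0 [OK], height=0
  node 20: h_left=0, h_right=0, diff=0 [OK], height=1
  node 40: h_left=-1, h_right=-1, diff=0 [OK], height=0
  node 46: h_left=0, h_right=-1, diff=1 [OK], height=1
  node 22: h_left=1, h_right=1, diff=0 [OK], height=2
All nodes satisfy the balance condition.
Result: Balanced


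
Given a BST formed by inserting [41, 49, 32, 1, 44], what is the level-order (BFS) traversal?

Tree insertion order: [41, 49, 32, 1, 44]
Tree (level-order array): [41, 32, 49, 1, None, 44]
BFS from the root, enqueuing left then right child of each popped node:
  queue [41] -> pop 41, enqueue [32, 49], visited so far: [41]
  queue [32, 49] -> pop 32, enqueue [1], visited so far: [41, 32]
  queue [49, 1] -> pop 49, enqueue [44], visited so far: [41, 32, 49]
  queue [1, 44] -> pop 1, enqueue [none], visited so far: [41, 32, 49, 1]
  queue [44] -> pop 44, enqueue [none], visited so far: [41, 32, 49, 1, 44]
Result: [41, 32, 49, 1, 44]


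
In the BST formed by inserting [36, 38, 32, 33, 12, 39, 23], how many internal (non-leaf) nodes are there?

Tree built from: [36, 38, 32, 33, 12, 39, 23]
Tree (level-order array): [36, 32, 38, 12, 33, None, 39, None, 23]
Rule: An internal node has at least one child.
Per-node child counts:
  node 36: 2 child(ren)
  node 32: 2 child(ren)
  node 12: 1 child(ren)
  node 23: 0 child(ren)
  node 33: 0 child(ren)
  node 38: 1 child(ren)
  node 39: 0 child(ren)
Matching nodes: [36, 32, 12, 38]
Count of internal (non-leaf) nodes: 4


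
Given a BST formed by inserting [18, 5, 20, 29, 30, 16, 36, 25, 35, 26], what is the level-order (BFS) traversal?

Tree insertion order: [18, 5, 20, 29, 30, 16, 36, 25, 35, 26]
Tree (level-order array): [18, 5, 20, None, 16, None, 29, None, None, 25, 30, None, 26, None, 36, None, None, 35]
BFS from the root, enqueuing left then right child of each popped node:
  queue [18] -> pop 18, enqueue [5, 20], visited so far: [18]
  queue [5, 20] -> pop 5, enqueue [16], visited so far: [18, 5]
  queue [20, 16] -> pop 20, enqueue [29], visited so far: [18, 5, 20]
  queue [16, 29] -> pop 16, enqueue [none], visited so far: [18, 5, 20, 16]
  queue [29] -> pop 29, enqueue [25, 30], visited so far: [18, 5, 20, 16, 29]
  queue [25, 30] -> pop 25, enqueue [26], visited so far: [18, 5, 20, 16, 29, 25]
  queue [30, 26] -> pop 30, enqueue [36], visited so far: [18, 5, 20, 16, 29, 25, 30]
  queue [26, 36] -> pop 26, enqueue [none], visited so far: [18, 5, 20, 16, 29, 25, 30, 26]
  queue [36] -> pop 36, enqueue [35], visited so far: [18, 5, 20, 16, 29, 25, 30, 26, 36]
  queue [35] -> pop 35, enqueue [none], visited so far: [18, 5, 20, 16, 29, 25, 30, 26, 36, 35]
Result: [18, 5, 20, 16, 29, 25, 30, 26, 36, 35]


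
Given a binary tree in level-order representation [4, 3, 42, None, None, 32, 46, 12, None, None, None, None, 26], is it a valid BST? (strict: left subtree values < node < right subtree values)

Level-order array: [4, 3, 42, None, None, 32, 46, 12, None, None, None, None, 26]
Validate using subtree bounds (lo, hi): at each node, require lo < value < hi,
then recurse left with hi=value and right with lo=value.
Preorder trace (stopping at first violation):
  at node 4 with bounds (-inf, +inf): OK
  at node 3 with bounds (-inf, 4): OK
  at node 42 with bounds (4, +inf): OK
  at node 32 with bounds (4, 42): OK
  at node 12 with bounds (4, 32): OK
  at node 26 with bounds (12, 32): OK
  at node 46 with bounds (42, +inf): OK
No violation found at any node.
Result: Valid BST


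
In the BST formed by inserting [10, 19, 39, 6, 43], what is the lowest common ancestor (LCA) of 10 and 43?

Tree insertion order: [10, 19, 39, 6, 43]
Tree (level-order array): [10, 6, 19, None, None, None, 39, None, 43]
In a BST, the LCA of p=10, q=43 is the first node v on the
root-to-leaf path with p <= v <= q (go left if both < v, right if both > v).
Walk from root:
  at 10: 10 <= 10 <= 43, this is the LCA
LCA = 10


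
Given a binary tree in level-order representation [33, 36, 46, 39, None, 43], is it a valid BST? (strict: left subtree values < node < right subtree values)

Level-order array: [33, 36, 46, 39, None, 43]
Validate using subtree bounds (lo, hi): at each node, require lo < value < hi,
then recurse left with hi=value and right with lo=value.
Preorder trace (stopping at first violation):
  at node 33 with bounds (-inf, +inf): OK
  at node 36 with bounds (-inf, 33): VIOLATION
Node 36 violates its bound: not (-inf < 36 < 33).
Result: Not a valid BST


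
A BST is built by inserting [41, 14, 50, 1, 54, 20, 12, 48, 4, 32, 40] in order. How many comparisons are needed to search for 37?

Search path for 37: 41 -> 14 -> 20 -> 32 -> 40
Found: False
Comparisons: 5


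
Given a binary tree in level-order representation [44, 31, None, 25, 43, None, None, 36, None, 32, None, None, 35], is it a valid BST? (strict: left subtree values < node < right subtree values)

Level-order array: [44, 31, None, 25, 43, None, None, 36, None, 32, None, None, 35]
Validate using subtree bounds (lo, hi): at each node, require lo < value < hi,
then recurse left with hi=value and right with lo=value.
Preorder trace (stopping at first violation):
  at node 44 with bounds (-inf, +inf): OK
  at node 31 with bounds (-inf, 44): OK
  at node 25 with bounds (-inf, 31): OK
  at node 43 with bounds (31, 44): OK
  at node 36 with bounds (31, 43): OK
  at node 32 with bounds (31, 36): OK
  at node 35 with bounds (32, 36): OK
No violation found at any node.
Result: Valid BST


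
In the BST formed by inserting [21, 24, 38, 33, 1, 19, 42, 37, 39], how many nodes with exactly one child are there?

Tree built from: [21, 24, 38, 33, 1, 19, 42, 37, 39]
Tree (level-order array): [21, 1, 24, None, 19, None, 38, None, None, 33, 42, None, 37, 39]
Rule: These are nodes with exactly 1 non-null child.
Per-node child counts:
  node 21: 2 child(ren)
  node 1: 1 child(ren)
  node 19: 0 child(ren)
  node 24: 1 child(ren)
  node 38: 2 child(ren)
  node 33: 1 child(ren)
  node 37: 0 child(ren)
  node 42: 1 child(ren)
  node 39: 0 child(ren)
Matching nodes: [1, 24, 33, 42]
Count of nodes with exactly one child: 4


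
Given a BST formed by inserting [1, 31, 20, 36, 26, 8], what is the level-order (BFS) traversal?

Tree insertion order: [1, 31, 20, 36, 26, 8]
Tree (level-order array): [1, None, 31, 20, 36, 8, 26]
BFS from the root, enqueuing left then right child of each popped node:
  queue [1] -> pop 1, enqueue [31], visited so far: [1]
  queue [31] -> pop 31, enqueue [20, 36], visited so far: [1, 31]
  queue [20, 36] -> pop 20, enqueue [8, 26], visited so far: [1, 31, 20]
  queue [36, 8, 26] -> pop 36, enqueue [none], visited so far: [1, 31, 20, 36]
  queue [8, 26] -> pop 8, enqueue [none], visited so far: [1, 31, 20, 36, 8]
  queue [26] -> pop 26, enqueue [none], visited so far: [1, 31, 20, 36, 8, 26]
Result: [1, 31, 20, 36, 8, 26]


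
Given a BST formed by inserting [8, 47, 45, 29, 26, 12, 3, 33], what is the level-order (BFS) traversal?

Tree insertion order: [8, 47, 45, 29, 26, 12, 3, 33]
Tree (level-order array): [8, 3, 47, None, None, 45, None, 29, None, 26, 33, 12]
BFS from the root, enqueuing left then right child of each popped node:
  queue [8] -> pop 8, enqueue [3, 47], visited so far: [8]
  queue [3, 47] -> pop 3, enqueue [none], visited so far: [8, 3]
  queue [47] -> pop 47, enqueue [45], visited so far: [8, 3, 47]
  queue [45] -> pop 45, enqueue [29], visited so far: [8, 3, 47, 45]
  queue [29] -> pop 29, enqueue [26, 33], visited so far: [8, 3, 47, 45, 29]
  queue [26, 33] -> pop 26, enqueue [12], visited so far: [8, 3, 47, 45, 29, 26]
  queue [33, 12] -> pop 33, enqueue [none], visited so far: [8, 3, 47, 45, 29, 26, 33]
  queue [12] -> pop 12, enqueue [none], visited so far: [8, 3, 47, 45, 29, 26, 33, 12]
Result: [8, 3, 47, 45, 29, 26, 33, 12]


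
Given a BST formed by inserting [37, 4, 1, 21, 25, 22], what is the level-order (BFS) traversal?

Tree insertion order: [37, 4, 1, 21, 25, 22]
Tree (level-order array): [37, 4, None, 1, 21, None, None, None, 25, 22]
BFS from the root, enqueuing left then right child of each popped node:
  queue [37] -> pop 37, enqueue [4], visited so far: [37]
  queue [4] -> pop 4, enqueue [1, 21], visited so far: [37, 4]
  queue [1, 21] -> pop 1, enqueue [none], visited so far: [37, 4, 1]
  queue [21] -> pop 21, enqueue [25], visited so far: [37, 4, 1, 21]
  queue [25] -> pop 25, enqueue [22], visited so far: [37, 4, 1, 21, 25]
  queue [22] -> pop 22, enqueue [none], visited so far: [37, 4, 1, 21, 25, 22]
Result: [37, 4, 1, 21, 25, 22]


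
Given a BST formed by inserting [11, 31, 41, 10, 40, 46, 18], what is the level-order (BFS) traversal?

Tree insertion order: [11, 31, 41, 10, 40, 46, 18]
Tree (level-order array): [11, 10, 31, None, None, 18, 41, None, None, 40, 46]
BFS from the root, enqueuing left then right child of each popped node:
  queue [11] -> pop 11, enqueue [10, 31], visited so far: [11]
  queue [10, 31] -> pop 10, enqueue [none], visited so far: [11, 10]
  queue [31] -> pop 31, enqueue [18, 41], visited so far: [11, 10, 31]
  queue [18, 41] -> pop 18, enqueue [none], visited so far: [11, 10, 31, 18]
  queue [41] -> pop 41, enqueue [40, 46], visited so far: [11, 10, 31, 18, 41]
  queue [40, 46] -> pop 40, enqueue [none], visited so far: [11, 10, 31, 18, 41, 40]
  queue [46] -> pop 46, enqueue [none], visited so far: [11, 10, 31, 18, 41, 40, 46]
Result: [11, 10, 31, 18, 41, 40, 46]


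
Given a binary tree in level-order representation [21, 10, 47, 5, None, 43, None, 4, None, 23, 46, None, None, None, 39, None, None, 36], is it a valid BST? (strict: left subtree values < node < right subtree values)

Level-order array: [21, 10, 47, 5, None, 43, None, 4, None, 23, 46, None, None, None, 39, None, None, 36]
Validate using subtree bounds (lo, hi): at each node, require lo < value < hi,
then recurse left with hi=value and right with lo=value.
Preorder trace (stopping at first violation):
  at node 21 with bounds (-inf, +inf): OK
  at node 10 with bounds (-inf, 21): OK
  at node 5 with bounds (-inf, 10): OK
  at node 4 with bounds (-inf, 5): OK
  at node 47 with bounds (21, +inf): OK
  at node 43 with bounds (21, 47): OK
  at node 23 with bounds (21, 43): OK
  at node 39 with bounds (23, 43): OK
  at node 36 with bounds (23, 39): OK
  at node 46 with bounds (43, 47): OK
No violation found at any node.
Result: Valid BST


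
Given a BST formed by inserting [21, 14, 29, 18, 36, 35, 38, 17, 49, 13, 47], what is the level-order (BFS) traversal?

Tree insertion order: [21, 14, 29, 18, 36, 35, 38, 17, 49, 13, 47]
Tree (level-order array): [21, 14, 29, 13, 18, None, 36, None, None, 17, None, 35, 38, None, None, None, None, None, 49, 47]
BFS from the root, enqueuing left then right child of each popped node:
  queue [21] -> pop 21, enqueue [14, 29], visited so far: [21]
  queue [14, 29] -> pop 14, enqueue [13, 18], visited so far: [21, 14]
  queue [29, 13, 18] -> pop 29, enqueue [36], visited so far: [21, 14, 29]
  queue [13, 18, 36] -> pop 13, enqueue [none], visited so far: [21, 14, 29, 13]
  queue [18, 36] -> pop 18, enqueue [17], visited so far: [21, 14, 29, 13, 18]
  queue [36, 17] -> pop 36, enqueue [35, 38], visited so far: [21, 14, 29, 13, 18, 36]
  queue [17, 35, 38] -> pop 17, enqueue [none], visited so far: [21, 14, 29, 13, 18, 36, 17]
  queue [35, 38] -> pop 35, enqueue [none], visited so far: [21, 14, 29, 13, 18, 36, 17, 35]
  queue [38] -> pop 38, enqueue [49], visited so far: [21, 14, 29, 13, 18, 36, 17, 35, 38]
  queue [49] -> pop 49, enqueue [47], visited so far: [21, 14, 29, 13, 18, 36, 17, 35, 38, 49]
  queue [47] -> pop 47, enqueue [none], visited so far: [21, 14, 29, 13, 18, 36, 17, 35, 38, 49, 47]
Result: [21, 14, 29, 13, 18, 36, 17, 35, 38, 49, 47]


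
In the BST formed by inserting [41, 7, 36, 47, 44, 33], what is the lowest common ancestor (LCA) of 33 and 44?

Tree insertion order: [41, 7, 36, 47, 44, 33]
Tree (level-order array): [41, 7, 47, None, 36, 44, None, 33]
In a BST, the LCA of p=33, q=44 is the first node v on the
root-to-leaf path with p <= v <= q (go left if both < v, right if both > v).
Walk from root:
  at 41: 33 <= 41 <= 44, this is the LCA
LCA = 41


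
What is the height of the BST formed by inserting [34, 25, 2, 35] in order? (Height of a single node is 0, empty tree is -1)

Insertion order: [34, 25, 2, 35]
Tree (level-order array): [34, 25, 35, 2]
Compute height bottom-up (empty subtree = -1):
  height(2) = 1 + max(-1, -1) = 0
  height(25) = 1 + max(0, -1) = 1
  height(35) = 1 + max(-1, -1) = 0
  height(34) = 1 + max(1, 0) = 2
Height = 2


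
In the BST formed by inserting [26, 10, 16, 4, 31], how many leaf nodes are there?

Tree built from: [26, 10, 16, 4, 31]
Tree (level-order array): [26, 10, 31, 4, 16]
Rule: A leaf has 0 children.
Per-node child counts:
  node 26: 2 child(ren)
  node 10: 2 child(ren)
  node 4: 0 child(ren)
  node 16: 0 child(ren)
  node 31: 0 child(ren)
Matching nodes: [4, 16, 31]
Count of leaf nodes: 3


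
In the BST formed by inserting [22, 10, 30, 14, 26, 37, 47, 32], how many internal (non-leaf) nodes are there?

Tree built from: [22, 10, 30, 14, 26, 37, 47, 32]
Tree (level-order array): [22, 10, 30, None, 14, 26, 37, None, None, None, None, 32, 47]
Rule: An internal node has at least one child.
Per-node child counts:
  node 22: 2 child(ren)
  node 10: 1 child(ren)
  node 14: 0 child(ren)
  node 30: 2 child(ren)
  node 26: 0 child(ren)
  node 37: 2 child(ren)
  node 32: 0 child(ren)
  node 47: 0 child(ren)
Matching nodes: [22, 10, 30, 37]
Count of internal (non-leaf) nodes: 4


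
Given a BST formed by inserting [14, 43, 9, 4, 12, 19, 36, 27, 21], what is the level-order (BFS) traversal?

Tree insertion order: [14, 43, 9, 4, 12, 19, 36, 27, 21]
Tree (level-order array): [14, 9, 43, 4, 12, 19, None, None, None, None, None, None, 36, 27, None, 21]
BFS from the root, enqueuing left then right child of each popped node:
  queue [14] -> pop 14, enqueue [9, 43], visited so far: [14]
  queue [9, 43] -> pop 9, enqueue [4, 12], visited so far: [14, 9]
  queue [43, 4, 12] -> pop 43, enqueue [19], visited so far: [14, 9, 43]
  queue [4, 12, 19] -> pop 4, enqueue [none], visited so far: [14, 9, 43, 4]
  queue [12, 19] -> pop 12, enqueue [none], visited so far: [14, 9, 43, 4, 12]
  queue [19] -> pop 19, enqueue [36], visited so far: [14, 9, 43, 4, 12, 19]
  queue [36] -> pop 36, enqueue [27], visited so far: [14, 9, 43, 4, 12, 19, 36]
  queue [27] -> pop 27, enqueue [21], visited so far: [14, 9, 43, 4, 12, 19, 36, 27]
  queue [21] -> pop 21, enqueue [none], visited so far: [14, 9, 43, 4, 12, 19, 36, 27, 21]
Result: [14, 9, 43, 4, 12, 19, 36, 27, 21]


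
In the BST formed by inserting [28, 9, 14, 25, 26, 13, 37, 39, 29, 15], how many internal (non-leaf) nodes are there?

Tree built from: [28, 9, 14, 25, 26, 13, 37, 39, 29, 15]
Tree (level-order array): [28, 9, 37, None, 14, 29, 39, 13, 25, None, None, None, None, None, None, 15, 26]
Rule: An internal node has at least one child.
Per-node child counts:
  node 28: 2 child(ren)
  node 9: 1 child(ren)
  node 14: 2 child(ren)
  node 13: 0 child(ren)
  node 25: 2 child(ren)
  node 15: 0 child(ren)
  node 26: 0 child(ren)
  node 37: 2 child(ren)
  node 29: 0 child(ren)
  node 39: 0 child(ren)
Matching nodes: [28, 9, 14, 25, 37]
Count of internal (non-leaf) nodes: 5


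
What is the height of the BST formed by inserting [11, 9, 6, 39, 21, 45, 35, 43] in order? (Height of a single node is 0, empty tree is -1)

Insertion order: [11, 9, 6, 39, 21, 45, 35, 43]
Tree (level-order array): [11, 9, 39, 6, None, 21, 45, None, None, None, 35, 43]
Compute height bottom-up (empty subtree = -1):
  height(6) = 1 + max(-1, -1) = 0
  height(9) = 1 + max(0, -1) = 1
  height(35) = 1 + max(-1, -1) = 0
  height(21) = 1 + max(-1, 0) = 1
  height(43) = 1 + max(-1, -1) = 0
  height(45) = 1 + max(0, -1) = 1
  height(39) = 1 + max(1, 1) = 2
  height(11) = 1 + max(1, 2) = 3
Height = 3


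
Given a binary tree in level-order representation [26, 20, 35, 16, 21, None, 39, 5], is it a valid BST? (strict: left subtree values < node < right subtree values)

Level-order array: [26, 20, 35, 16, 21, None, 39, 5]
Validate using subtree bounds (lo, hi): at each node, require lo < value < hi,
then recurse left with hi=value and right with lo=value.
Preorder trace (stopping at first violation):
  at node 26 with bounds (-inf, +inf): OK
  at node 20 with bounds (-inf, 26): OK
  at node 16 with bounds (-inf, 20): OK
  at node 5 with bounds (-inf, 16): OK
  at node 21 with bounds (20, 26): OK
  at node 35 with bounds (26, +inf): OK
  at node 39 with bounds (35, +inf): OK
No violation found at any node.
Result: Valid BST


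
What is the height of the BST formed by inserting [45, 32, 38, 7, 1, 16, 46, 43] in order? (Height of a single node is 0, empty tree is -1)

Insertion order: [45, 32, 38, 7, 1, 16, 46, 43]
Tree (level-order array): [45, 32, 46, 7, 38, None, None, 1, 16, None, 43]
Compute height bottom-up (empty subtree = -1):
  height(1) = 1 + max(-1, -1) = 0
  height(16) = 1 + max(-1, -1) = 0
  height(7) = 1 + max(0, 0) = 1
  height(43) = 1 + max(-1, -1) = 0
  height(38) = 1 + max(-1, 0) = 1
  height(32) = 1 + max(1, 1) = 2
  height(46) = 1 + max(-1, -1) = 0
  height(45) = 1 + max(2, 0) = 3
Height = 3


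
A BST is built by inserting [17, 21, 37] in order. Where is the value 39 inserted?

Starting tree (level order): [17, None, 21, None, 37]
Insertion path: 17 -> 21 -> 37
Result: insert 39 as right child of 37
Final tree (level order): [17, None, 21, None, 37, None, 39]


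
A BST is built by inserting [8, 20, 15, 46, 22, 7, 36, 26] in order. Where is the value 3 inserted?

Starting tree (level order): [8, 7, 20, None, None, 15, 46, None, None, 22, None, None, 36, 26]
Insertion path: 8 -> 7
Result: insert 3 as left child of 7
Final tree (level order): [8, 7, 20, 3, None, 15, 46, None, None, None, None, 22, None, None, 36, 26]


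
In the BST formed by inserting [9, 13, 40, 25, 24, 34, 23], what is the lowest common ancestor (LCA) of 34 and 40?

Tree insertion order: [9, 13, 40, 25, 24, 34, 23]
Tree (level-order array): [9, None, 13, None, 40, 25, None, 24, 34, 23]
In a BST, the LCA of p=34, q=40 is the first node v on the
root-to-leaf path with p <= v <= q (go left if both < v, right if both > v).
Walk from root:
  at 9: both 34 and 40 > 9, go right
  at 13: both 34 and 40 > 13, go right
  at 40: 34 <= 40 <= 40, this is the LCA
LCA = 40


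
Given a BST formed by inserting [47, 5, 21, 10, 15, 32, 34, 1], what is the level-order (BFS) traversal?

Tree insertion order: [47, 5, 21, 10, 15, 32, 34, 1]
Tree (level-order array): [47, 5, None, 1, 21, None, None, 10, 32, None, 15, None, 34]
BFS from the root, enqueuing left then right child of each popped node:
  queue [47] -> pop 47, enqueue [5], visited so far: [47]
  queue [5] -> pop 5, enqueue [1, 21], visited so far: [47, 5]
  queue [1, 21] -> pop 1, enqueue [none], visited so far: [47, 5, 1]
  queue [21] -> pop 21, enqueue [10, 32], visited so far: [47, 5, 1, 21]
  queue [10, 32] -> pop 10, enqueue [15], visited so far: [47, 5, 1, 21, 10]
  queue [32, 15] -> pop 32, enqueue [34], visited so far: [47, 5, 1, 21, 10, 32]
  queue [15, 34] -> pop 15, enqueue [none], visited so far: [47, 5, 1, 21, 10, 32, 15]
  queue [34] -> pop 34, enqueue [none], visited so far: [47, 5, 1, 21, 10, 32, 15, 34]
Result: [47, 5, 1, 21, 10, 32, 15, 34]


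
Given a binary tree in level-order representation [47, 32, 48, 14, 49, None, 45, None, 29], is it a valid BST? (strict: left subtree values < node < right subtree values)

Level-order array: [47, 32, 48, 14, 49, None, 45, None, 29]
Validate using subtree bounds (lo, hi): at each node, require lo < value < hi,
then recurse left with hi=value and right with lo=value.
Preorder trace (stopping at first violation):
  at node 47 with bounds (-inf, +inf): OK
  at node 32 with bounds (-inf, 47): OK
  at node 14 with bounds (-inf, 32): OK
  at node 29 with bounds (14, 32): OK
  at node 49 with bounds (32, 47): VIOLATION
Node 49 violates its bound: not (32 < 49 < 47).
Result: Not a valid BST


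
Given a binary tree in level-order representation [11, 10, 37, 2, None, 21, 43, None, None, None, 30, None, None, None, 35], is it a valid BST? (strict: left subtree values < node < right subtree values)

Level-order array: [11, 10, 37, 2, None, 21, 43, None, None, None, 30, None, None, None, 35]
Validate using subtree bounds (lo, hi): at each node, require lo < value < hi,
then recurse left with hi=value and right with lo=value.
Preorder trace (stopping at first violation):
  at node 11 with bounds (-inf, +inf): OK
  at node 10 with bounds (-inf, 11): OK
  at node 2 with bounds (-inf, 10): OK
  at node 37 with bounds (11, +inf): OK
  at node 21 with bounds (11, 37): OK
  at node 30 with bounds (21, 37): OK
  at node 35 with bounds (30, 37): OK
  at node 43 with bounds (37, +inf): OK
No violation found at any node.
Result: Valid BST
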